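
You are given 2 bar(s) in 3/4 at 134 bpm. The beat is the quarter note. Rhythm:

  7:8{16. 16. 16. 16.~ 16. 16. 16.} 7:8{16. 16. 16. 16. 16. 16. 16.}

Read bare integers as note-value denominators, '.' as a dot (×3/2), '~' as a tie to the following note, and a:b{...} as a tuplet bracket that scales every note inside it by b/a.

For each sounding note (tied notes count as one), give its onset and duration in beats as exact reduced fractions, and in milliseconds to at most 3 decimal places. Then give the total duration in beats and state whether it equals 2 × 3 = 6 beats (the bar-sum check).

1) 0.0ms=0b +191.898ms=3/7b
2) 191.898ms=3/7b +191.898ms=3/7b
3) 383.795ms=6/7b +191.898ms=3/7b
4) 575.693ms=9/7b +383.795ms=6/7b
5) 959.488ms=15/7b +191.898ms=3/7b
6) 1151.386ms=18/7b +191.898ms=3/7b
7) 1343.284ms=3b +191.898ms=3/7b
8) 1535.181ms=24/7b +191.898ms=3/7b
9) 1727.079ms=27/7b +191.898ms=3/7b
10) 1918.977ms=30/7b +191.898ms=3/7b
11) 2110.874ms=33/7b +191.898ms=3/7b
12) 2302.772ms=36/7b +191.898ms=3/7b
13) 2494.67ms=39/7b +191.898ms=3/7b
Σ=6b of 6 (134bpm 3/4) — PASS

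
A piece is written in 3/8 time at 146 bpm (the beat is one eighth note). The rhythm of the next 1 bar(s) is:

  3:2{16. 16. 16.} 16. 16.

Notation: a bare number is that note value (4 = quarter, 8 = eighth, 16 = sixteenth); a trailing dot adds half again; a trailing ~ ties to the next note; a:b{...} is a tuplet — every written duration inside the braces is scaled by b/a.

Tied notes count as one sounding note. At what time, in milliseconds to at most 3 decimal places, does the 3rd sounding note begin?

1. 0.0ms @ 0 + 205.479ms (1/2)
2. 205.479ms @ 1/2 + 205.479ms (1/2)
3. 410.959ms @ 1 + 205.479ms (1/2)
4. 616.438ms @ 3/2 + 308.219ms (3/4)
5. 924.658ms @ 9/4 + 308.219ms (3/4)

note 3 onset = 1b = 410.959ms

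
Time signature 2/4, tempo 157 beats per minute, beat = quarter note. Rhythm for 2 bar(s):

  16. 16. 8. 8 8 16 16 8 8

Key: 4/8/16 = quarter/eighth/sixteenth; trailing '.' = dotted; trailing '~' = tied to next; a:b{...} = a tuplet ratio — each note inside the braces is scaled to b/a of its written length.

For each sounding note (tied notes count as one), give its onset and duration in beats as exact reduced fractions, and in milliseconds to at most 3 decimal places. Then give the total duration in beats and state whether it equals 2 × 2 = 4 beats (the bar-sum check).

1) 0.0ms=0b +143.312ms=3/8b
2) 143.312ms=3/8b +143.312ms=3/8b
3) 286.624ms=3/4b +286.624ms=3/4b
4) 573.248ms=3/2b +191.083ms=1/2b
5) 764.331ms=2b +191.083ms=1/2b
6) 955.414ms=5/2b +95.541ms=1/4b
7) 1050.955ms=11/4b +95.541ms=1/4b
8) 1146.497ms=3b +191.083ms=1/2b
9) 1337.58ms=7/2b +191.083ms=1/2b
Σ=4b of 4 (157bpm 2/4) — PASS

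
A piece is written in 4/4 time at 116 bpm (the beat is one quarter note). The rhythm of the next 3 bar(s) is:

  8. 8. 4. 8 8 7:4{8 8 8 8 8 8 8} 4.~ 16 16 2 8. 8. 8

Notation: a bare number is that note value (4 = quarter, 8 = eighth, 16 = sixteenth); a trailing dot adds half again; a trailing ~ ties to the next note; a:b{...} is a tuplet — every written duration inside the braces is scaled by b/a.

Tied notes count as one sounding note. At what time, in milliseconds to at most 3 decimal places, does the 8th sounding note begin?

1. 0.0ms @ 0 + 387.931ms (3/4)
2. 387.931ms @ 3/4 + 387.931ms (3/4)
3. 775.862ms @ 3/2 + 775.862ms (3/2)
4. 1551.724ms @ 3 + 258.621ms (1/2)
5. 1810.345ms @ 7/2 + 258.621ms (1/2)
6. 2068.966ms @ 4 + 147.783ms (2/7)
7. 2216.749ms @ 30/7 + 147.783ms (2/7)
8. 2364.532ms @ 32/7 + 147.783ms (2/7)
9. 2512.315ms @ 34/7 + 147.783ms (2/7)
10. 2660.099ms @ 36/7 + 147.783ms (2/7)
11. 2807.882ms @ 38/7 + 147.783ms (2/7)
12. 2955.665ms @ 40/7 + 147.783ms (2/7)
13. 3103.448ms @ 6 + 905.172ms (7/4)
14. 4008.621ms @ 31/4 + 129.31ms (1/4)
15. 4137.931ms @ 8 + 1034.483ms (2)
16. 5172.414ms @ 10 + 387.931ms (3/4)
17. 5560.345ms @ 43/4 + 387.931ms (3/4)
18. 5948.276ms @ 23/2 + 258.621ms (1/2)

note 8 onset = 32/7b = 2364.532ms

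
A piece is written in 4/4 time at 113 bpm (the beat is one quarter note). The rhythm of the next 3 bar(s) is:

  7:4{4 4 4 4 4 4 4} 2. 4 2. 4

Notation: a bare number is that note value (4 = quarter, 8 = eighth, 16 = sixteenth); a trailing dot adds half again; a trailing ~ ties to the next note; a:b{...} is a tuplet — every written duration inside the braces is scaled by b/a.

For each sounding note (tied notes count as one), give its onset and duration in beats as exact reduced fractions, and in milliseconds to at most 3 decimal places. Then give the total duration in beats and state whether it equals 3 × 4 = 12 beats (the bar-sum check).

1) 0.0ms=0b +303.413ms=4/7b
2) 303.413ms=4/7b +303.413ms=4/7b
3) 606.827ms=8/7b +303.413ms=4/7b
4) 910.24ms=12/7b +303.413ms=4/7b
5) 1213.654ms=16/7b +303.413ms=4/7b
6) 1517.067ms=20/7b +303.413ms=4/7b
7) 1820.48ms=24/7b +303.413ms=4/7b
8) 2123.894ms=4b +1592.92ms=3b
9) 3716.814ms=7b +530.973ms=1b
10) 4247.788ms=8b +1592.92ms=3b
11) 5840.708ms=11b +530.973ms=1b
Σ=12b of 12 (113bpm 4/4) — PASS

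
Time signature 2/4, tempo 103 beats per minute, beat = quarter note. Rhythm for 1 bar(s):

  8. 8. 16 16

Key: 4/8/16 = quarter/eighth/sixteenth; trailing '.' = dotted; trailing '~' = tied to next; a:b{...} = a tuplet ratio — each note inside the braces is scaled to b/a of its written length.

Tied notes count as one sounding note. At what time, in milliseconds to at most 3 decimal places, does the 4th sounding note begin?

1. 0.0ms @ 0 + 436.893ms (3/4)
2. 436.893ms @ 3/4 + 436.893ms (3/4)
3. 873.786ms @ 3/2 + 145.631ms (1/4)
4. 1019.417ms @ 7/4 + 145.631ms (1/4)

note 4 onset = 7/4b = 1019.417ms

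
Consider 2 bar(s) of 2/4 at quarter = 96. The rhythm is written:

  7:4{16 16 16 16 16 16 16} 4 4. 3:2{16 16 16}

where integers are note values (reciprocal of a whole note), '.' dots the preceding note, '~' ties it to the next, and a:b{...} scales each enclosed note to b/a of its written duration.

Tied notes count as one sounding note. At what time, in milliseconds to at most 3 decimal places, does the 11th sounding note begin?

note 11 onset = 11/3b = 2291.667ms

1. 0.0ms @ 0 + 89.286ms (1/7)
2. 89.286ms @ 1/7 + 89.286ms (1/7)
3. 178.571ms @ 2/7 + 89.286ms (1/7)
4. 267.857ms @ 3/7 + 89.286ms (1/7)
5. 357.143ms @ 4/7 + 89.286ms (1/7)
6. 446.429ms @ 5/7 + 89.286ms (1/7)
7. 535.714ms @ 6/7 + 89.286ms (1/7)
8. 625.0ms @ 1 + 625.0ms (1)
9. 1250.0ms @ 2 + 937.5ms (3/2)
10. 2187.5ms @ 7/2 + 104.167ms (1/6)
11. 2291.667ms @ 11/3 + 104.167ms (1/6)
12. 2395.833ms @ 23/6 + 104.167ms (1/6)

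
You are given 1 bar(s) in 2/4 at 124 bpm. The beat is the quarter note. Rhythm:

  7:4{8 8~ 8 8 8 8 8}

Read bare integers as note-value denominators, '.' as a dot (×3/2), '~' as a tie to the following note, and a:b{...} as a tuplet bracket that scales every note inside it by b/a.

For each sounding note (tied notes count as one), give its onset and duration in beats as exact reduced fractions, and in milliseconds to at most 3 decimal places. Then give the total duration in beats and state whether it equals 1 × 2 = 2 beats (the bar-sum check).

1) 0.0ms=0b +138.249ms=2/7b
2) 138.249ms=2/7b +276.498ms=4/7b
3) 414.747ms=6/7b +138.249ms=2/7b
4) 552.995ms=8/7b +138.249ms=2/7b
5) 691.244ms=10/7b +138.249ms=2/7b
6) 829.493ms=12/7b +138.249ms=2/7b
Σ=2b of 2 (124bpm 2/4) — PASS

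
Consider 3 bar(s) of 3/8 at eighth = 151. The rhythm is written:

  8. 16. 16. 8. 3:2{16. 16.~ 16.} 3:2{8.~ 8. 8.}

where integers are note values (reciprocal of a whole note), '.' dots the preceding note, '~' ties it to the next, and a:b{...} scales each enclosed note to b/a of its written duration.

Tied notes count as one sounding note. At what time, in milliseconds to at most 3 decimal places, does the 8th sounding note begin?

1. 0.0ms @ 0 + 596.026ms (3/2)
2. 596.026ms @ 3/2 + 298.013ms (3/4)
3. 894.04ms @ 9/4 + 298.013ms (3/4)
4. 1192.053ms @ 3 + 596.026ms (3/2)
5. 1788.079ms @ 9/2 + 198.675ms (1/2)
6. 1986.755ms @ 5 + 397.351ms (1)
7. 2384.106ms @ 6 + 794.702ms (2)
8. 3178.808ms @ 8 + 397.351ms (1)

note 8 onset = 8b = 3178.808ms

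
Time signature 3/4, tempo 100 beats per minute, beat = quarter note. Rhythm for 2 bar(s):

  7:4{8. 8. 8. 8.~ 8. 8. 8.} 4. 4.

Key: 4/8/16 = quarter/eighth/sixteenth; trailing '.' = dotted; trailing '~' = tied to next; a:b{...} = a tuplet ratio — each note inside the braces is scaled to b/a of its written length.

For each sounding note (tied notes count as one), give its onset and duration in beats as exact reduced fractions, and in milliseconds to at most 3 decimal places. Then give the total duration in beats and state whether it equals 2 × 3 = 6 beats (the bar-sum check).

1) 0.0ms=0b +257.143ms=3/7b
2) 257.143ms=3/7b +257.143ms=3/7b
3) 514.286ms=6/7b +257.143ms=3/7b
4) 771.429ms=9/7b +514.286ms=6/7b
5) 1285.714ms=15/7b +257.143ms=3/7b
6) 1542.857ms=18/7b +257.143ms=3/7b
7) 1800.0ms=3b +900.0ms=3/2b
8) 2700.0ms=9/2b +900.0ms=3/2b
Σ=6b of 6 (100bpm 3/4) — PASS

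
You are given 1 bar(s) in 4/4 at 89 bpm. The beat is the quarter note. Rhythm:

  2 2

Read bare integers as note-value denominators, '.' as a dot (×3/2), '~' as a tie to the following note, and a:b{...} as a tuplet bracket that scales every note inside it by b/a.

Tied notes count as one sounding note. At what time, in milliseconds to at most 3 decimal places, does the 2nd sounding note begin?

1. 0.0ms @ 0 + 1348.315ms (2)
2. 1348.315ms @ 2 + 1348.315ms (2)

note 2 onset = 2b = 1348.315ms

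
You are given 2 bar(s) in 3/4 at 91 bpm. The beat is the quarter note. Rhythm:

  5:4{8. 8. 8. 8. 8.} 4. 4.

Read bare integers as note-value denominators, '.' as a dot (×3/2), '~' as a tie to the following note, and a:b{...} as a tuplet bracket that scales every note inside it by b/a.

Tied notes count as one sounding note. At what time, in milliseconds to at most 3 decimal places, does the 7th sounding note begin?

1. 0.0ms @ 0 + 395.604ms (3/5)
2. 395.604ms @ 3/5 + 395.604ms (3/5)
3. 791.209ms @ 6/5 + 395.604ms (3/5)
4. 1186.813ms @ 9/5 + 395.604ms (3/5)
5. 1582.418ms @ 12/5 + 395.604ms (3/5)
6. 1978.022ms @ 3 + 989.011ms (3/2)
7. 2967.033ms @ 9/2 + 989.011ms (3/2)

note 7 onset = 9/2b = 2967.033ms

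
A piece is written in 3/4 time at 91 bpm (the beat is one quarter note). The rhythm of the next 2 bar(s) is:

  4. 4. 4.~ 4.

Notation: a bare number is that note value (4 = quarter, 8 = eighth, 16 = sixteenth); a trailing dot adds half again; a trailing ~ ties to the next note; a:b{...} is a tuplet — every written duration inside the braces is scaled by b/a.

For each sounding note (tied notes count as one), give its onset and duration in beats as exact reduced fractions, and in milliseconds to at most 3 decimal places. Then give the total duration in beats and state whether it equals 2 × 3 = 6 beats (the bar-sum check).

1) 0.0ms=0b +989.011ms=3/2b
2) 989.011ms=3/2b +989.011ms=3/2b
3) 1978.022ms=3b +1978.022ms=3b
Σ=6b of 6 (91bpm 3/4) — PASS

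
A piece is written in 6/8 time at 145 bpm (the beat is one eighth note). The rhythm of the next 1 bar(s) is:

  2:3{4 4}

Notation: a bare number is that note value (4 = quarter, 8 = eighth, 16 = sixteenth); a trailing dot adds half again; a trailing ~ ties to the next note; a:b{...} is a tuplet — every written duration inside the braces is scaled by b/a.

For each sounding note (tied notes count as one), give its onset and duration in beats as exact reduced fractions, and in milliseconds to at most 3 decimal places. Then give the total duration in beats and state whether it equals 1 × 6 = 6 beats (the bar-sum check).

1) 0.0ms=0b +1241.379ms=3b
2) 1241.379ms=3b +1241.379ms=3b
Σ=6b of 6 (145bpm 6/8) — PASS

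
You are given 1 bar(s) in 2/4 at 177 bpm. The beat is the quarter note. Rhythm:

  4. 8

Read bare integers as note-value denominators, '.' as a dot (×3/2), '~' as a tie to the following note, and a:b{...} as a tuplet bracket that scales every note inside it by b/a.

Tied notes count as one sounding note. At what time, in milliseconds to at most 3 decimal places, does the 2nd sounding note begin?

note 2 onset = 3/2b = 508.475ms

1. 0.0ms @ 0 + 508.475ms (3/2)
2. 508.475ms @ 3/2 + 169.492ms (1/2)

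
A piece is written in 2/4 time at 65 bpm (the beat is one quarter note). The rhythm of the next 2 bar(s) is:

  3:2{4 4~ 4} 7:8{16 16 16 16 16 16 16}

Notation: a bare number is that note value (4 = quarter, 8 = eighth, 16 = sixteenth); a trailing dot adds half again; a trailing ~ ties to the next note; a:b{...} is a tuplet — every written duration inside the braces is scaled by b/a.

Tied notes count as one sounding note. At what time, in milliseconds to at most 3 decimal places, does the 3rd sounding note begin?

note 3 onset = 2b = 1846.154ms

1. 0.0ms @ 0 + 615.385ms (2/3)
2. 615.385ms @ 2/3 + 1230.769ms (4/3)
3. 1846.154ms @ 2 + 263.736ms (2/7)
4. 2109.89ms @ 16/7 + 263.736ms (2/7)
5. 2373.626ms @ 18/7 + 263.736ms (2/7)
6. 2637.363ms @ 20/7 + 263.736ms (2/7)
7. 2901.099ms @ 22/7 + 263.736ms (2/7)
8. 3164.835ms @ 24/7 + 263.736ms (2/7)
9. 3428.571ms @ 26/7 + 263.736ms (2/7)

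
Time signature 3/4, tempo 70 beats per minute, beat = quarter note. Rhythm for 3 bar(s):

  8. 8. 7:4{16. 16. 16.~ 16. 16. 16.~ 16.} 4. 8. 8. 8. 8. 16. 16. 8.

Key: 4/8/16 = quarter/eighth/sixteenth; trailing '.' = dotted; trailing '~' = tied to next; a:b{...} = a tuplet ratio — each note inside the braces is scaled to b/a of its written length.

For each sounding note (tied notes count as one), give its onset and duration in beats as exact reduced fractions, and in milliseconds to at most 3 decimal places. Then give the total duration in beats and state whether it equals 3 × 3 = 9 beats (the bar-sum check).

1) 0.0ms=0b +642.857ms=3/4b
2) 642.857ms=3/4b +642.857ms=3/4b
3) 1285.714ms=3/2b +183.673ms=3/14b
4) 1469.388ms=12/7b +183.673ms=3/14b
5) 1653.061ms=27/14b +367.347ms=3/7b
6) 2020.408ms=33/14b +183.673ms=3/14b
7) 2204.082ms=18/7b +367.347ms=3/7b
8) 2571.429ms=3b +1285.714ms=3/2b
9) 3857.143ms=9/2b +642.857ms=3/4b
10) 4500.0ms=21/4b +642.857ms=3/4b
11) 5142.857ms=6b +642.857ms=3/4b
12) 5785.714ms=27/4b +642.857ms=3/4b
13) 6428.571ms=15/2b +321.429ms=3/8b
14) 6750.0ms=63/8b +321.429ms=3/8b
15) 7071.429ms=33/4b +642.857ms=3/4b
Σ=9b of 9 (70bpm 3/4) — PASS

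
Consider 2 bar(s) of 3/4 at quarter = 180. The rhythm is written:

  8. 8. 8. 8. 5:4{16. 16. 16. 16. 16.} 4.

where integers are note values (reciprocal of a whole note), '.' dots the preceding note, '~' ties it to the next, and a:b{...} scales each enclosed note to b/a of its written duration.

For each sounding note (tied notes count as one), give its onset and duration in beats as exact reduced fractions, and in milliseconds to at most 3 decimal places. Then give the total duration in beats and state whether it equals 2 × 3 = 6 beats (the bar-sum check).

1) 0.0ms=0b +250.0ms=3/4b
2) 250.0ms=3/4b +250.0ms=3/4b
3) 500.0ms=3/2b +250.0ms=3/4b
4) 750.0ms=9/4b +250.0ms=3/4b
5) 1000.0ms=3b +100.0ms=3/10b
6) 1100.0ms=33/10b +100.0ms=3/10b
7) 1200.0ms=18/5b +100.0ms=3/10b
8) 1300.0ms=39/10b +100.0ms=3/10b
9) 1400.0ms=21/5b +100.0ms=3/10b
10) 1500.0ms=9/2b +500.0ms=3/2b
Σ=6b of 6 (180bpm 3/4) — PASS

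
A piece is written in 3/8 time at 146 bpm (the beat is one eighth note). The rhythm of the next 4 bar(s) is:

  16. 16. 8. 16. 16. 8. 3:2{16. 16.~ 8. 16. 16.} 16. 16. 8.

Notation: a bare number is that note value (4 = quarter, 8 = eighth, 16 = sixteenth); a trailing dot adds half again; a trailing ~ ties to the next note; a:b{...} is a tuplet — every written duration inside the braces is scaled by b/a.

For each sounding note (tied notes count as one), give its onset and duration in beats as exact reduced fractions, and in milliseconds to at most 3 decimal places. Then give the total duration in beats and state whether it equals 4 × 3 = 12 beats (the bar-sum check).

1) 0.0ms=0b +308.219ms=3/4b
2) 308.219ms=3/4b +308.219ms=3/4b
3) 616.438ms=3/2b +616.438ms=3/2b
4) 1232.877ms=3b +308.219ms=3/4b
5) 1541.096ms=15/4b +308.219ms=3/4b
6) 1849.315ms=9/2b +616.438ms=3/2b
7) 2465.753ms=6b +205.479ms=1/2b
8) 2671.233ms=13/2b +616.438ms=3/2b
9) 3287.671ms=8b +205.479ms=1/2b
10) 3493.151ms=17/2b +205.479ms=1/2b
11) 3698.63ms=9b +308.219ms=3/4b
12) 4006.849ms=39/4b +308.219ms=3/4b
13) 4315.068ms=21/2b +616.438ms=3/2b
Σ=12b of 12 (146bpm 3/8) — PASS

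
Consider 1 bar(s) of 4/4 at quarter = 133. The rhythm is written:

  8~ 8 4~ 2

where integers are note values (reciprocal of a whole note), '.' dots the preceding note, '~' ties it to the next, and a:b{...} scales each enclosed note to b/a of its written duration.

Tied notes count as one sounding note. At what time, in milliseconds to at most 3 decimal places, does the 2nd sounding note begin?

note 2 onset = 1b = 451.128ms

1. 0.0ms @ 0 + 451.128ms (1)
2. 451.128ms @ 1 + 1353.383ms (3)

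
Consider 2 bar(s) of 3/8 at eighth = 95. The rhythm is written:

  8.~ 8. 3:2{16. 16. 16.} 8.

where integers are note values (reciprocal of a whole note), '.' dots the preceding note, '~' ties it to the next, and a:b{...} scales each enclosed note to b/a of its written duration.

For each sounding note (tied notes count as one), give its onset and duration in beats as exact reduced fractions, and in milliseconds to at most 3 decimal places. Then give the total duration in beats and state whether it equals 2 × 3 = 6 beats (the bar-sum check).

1) 0.0ms=0b +1894.737ms=3b
2) 1894.737ms=3b +315.789ms=1/2b
3) 2210.526ms=7/2b +315.789ms=1/2b
4) 2526.316ms=4b +315.789ms=1/2b
5) 2842.105ms=9/2b +947.368ms=3/2b
Σ=6b of 6 (95bpm 3/8) — PASS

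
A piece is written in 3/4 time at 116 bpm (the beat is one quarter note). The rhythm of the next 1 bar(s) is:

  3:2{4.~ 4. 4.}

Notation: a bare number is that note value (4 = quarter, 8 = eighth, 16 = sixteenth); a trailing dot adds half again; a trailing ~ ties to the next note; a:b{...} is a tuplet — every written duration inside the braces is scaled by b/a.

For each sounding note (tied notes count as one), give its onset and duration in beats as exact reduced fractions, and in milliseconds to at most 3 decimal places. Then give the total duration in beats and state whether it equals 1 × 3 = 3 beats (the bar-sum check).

1) 0.0ms=0b +1034.483ms=2b
2) 1034.483ms=2b +517.241ms=1b
Σ=3b of 3 (116bpm 3/4) — PASS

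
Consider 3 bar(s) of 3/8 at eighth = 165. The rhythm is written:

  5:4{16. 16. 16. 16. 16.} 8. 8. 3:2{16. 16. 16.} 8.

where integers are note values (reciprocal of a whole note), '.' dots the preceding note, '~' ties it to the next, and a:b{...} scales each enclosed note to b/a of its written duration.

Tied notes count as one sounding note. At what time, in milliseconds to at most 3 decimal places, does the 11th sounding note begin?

1. 0.0ms @ 0 + 218.182ms (3/5)
2. 218.182ms @ 3/5 + 218.182ms (3/5)
3. 436.364ms @ 6/5 + 218.182ms (3/5)
4. 654.545ms @ 9/5 + 218.182ms (3/5)
5. 872.727ms @ 12/5 + 218.182ms (3/5)
6. 1090.909ms @ 3 + 545.455ms (3/2)
7. 1636.364ms @ 9/2 + 545.455ms (3/2)
8. 2181.818ms @ 6 + 181.818ms (1/2)
9. 2363.636ms @ 13/2 + 181.818ms (1/2)
10. 2545.455ms @ 7 + 181.818ms (1/2)
11. 2727.273ms @ 15/2 + 545.455ms (3/2)

note 11 onset = 15/2b = 2727.273ms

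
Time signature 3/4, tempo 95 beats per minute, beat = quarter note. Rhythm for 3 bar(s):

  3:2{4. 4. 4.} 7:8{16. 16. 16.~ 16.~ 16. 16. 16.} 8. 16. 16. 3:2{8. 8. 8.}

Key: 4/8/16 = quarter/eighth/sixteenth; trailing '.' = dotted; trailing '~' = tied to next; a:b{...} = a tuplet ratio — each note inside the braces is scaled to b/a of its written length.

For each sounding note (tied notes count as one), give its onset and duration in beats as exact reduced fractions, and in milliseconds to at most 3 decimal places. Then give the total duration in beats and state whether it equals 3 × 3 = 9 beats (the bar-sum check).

1) 0.0ms=0b +631.579ms=1b
2) 631.579ms=1b +631.579ms=1b
3) 1263.158ms=2b +631.579ms=1b
4) 1894.737ms=3b +270.677ms=3/7b
5) 2165.414ms=24/7b +270.677ms=3/7b
6) 2436.09ms=27/7b +812.03ms=9/7b
7) 3248.12ms=36/7b +270.677ms=3/7b
8) 3518.797ms=39/7b +270.677ms=3/7b
9) 3789.474ms=6b +473.684ms=3/4b
10) 4263.158ms=27/4b +236.842ms=3/8b
11) 4500.0ms=57/8b +236.842ms=3/8b
12) 4736.842ms=15/2b +315.789ms=1/2b
13) 5052.632ms=8b +315.789ms=1/2b
14) 5368.421ms=17/2b +315.789ms=1/2b
Σ=9b of 9 (95bpm 3/4) — PASS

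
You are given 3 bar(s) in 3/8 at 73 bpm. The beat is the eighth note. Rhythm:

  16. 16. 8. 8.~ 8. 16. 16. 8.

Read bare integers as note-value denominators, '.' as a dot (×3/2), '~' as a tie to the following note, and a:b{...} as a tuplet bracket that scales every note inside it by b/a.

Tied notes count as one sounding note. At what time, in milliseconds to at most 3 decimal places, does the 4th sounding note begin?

note 4 onset = 3b = 2465.753ms

1. 0.0ms @ 0 + 616.438ms (3/4)
2. 616.438ms @ 3/4 + 616.438ms (3/4)
3. 1232.877ms @ 3/2 + 1232.877ms (3/2)
4. 2465.753ms @ 3 + 2465.753ms (3)
5. 4931.507ms @ 6 + 616.438ms (3/4)
6. 5547.945ms @ 27/4 + 616.438ms (3/4)
7. 6164.384ms @ 15/2 + 1232.877ms (3/2)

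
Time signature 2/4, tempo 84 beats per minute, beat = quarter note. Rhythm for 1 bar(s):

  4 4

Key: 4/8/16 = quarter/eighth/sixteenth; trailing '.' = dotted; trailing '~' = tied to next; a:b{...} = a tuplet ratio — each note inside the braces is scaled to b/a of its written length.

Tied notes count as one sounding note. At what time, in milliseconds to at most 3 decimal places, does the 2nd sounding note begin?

note 2 onset = 1b = 714.286ms

1. 0.0ms @ 0 + 714.286ms (1)
2. 714.286ms @ 1 + 714.286ms (1)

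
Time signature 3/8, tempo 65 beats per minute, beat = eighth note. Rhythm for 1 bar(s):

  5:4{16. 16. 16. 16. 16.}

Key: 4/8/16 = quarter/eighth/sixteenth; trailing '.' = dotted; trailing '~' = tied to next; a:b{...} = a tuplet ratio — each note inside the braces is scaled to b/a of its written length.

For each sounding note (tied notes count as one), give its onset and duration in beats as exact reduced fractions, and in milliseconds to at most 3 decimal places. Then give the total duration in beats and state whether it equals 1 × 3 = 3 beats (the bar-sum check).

1) 0.0ms=0b +553.846ms=3/5b
2) 553.846ms=3/5b +553.846ms=3/5b
3) 1107.692ms=6/5b +553.846ms=3/5b
4) 1661.538ms=9/5b +553.846ms=3/5b
5) 2215.385ms=12/5b +553.846ms=3/5b
Σ=3b of 3 (65bpm 3/8) — PASS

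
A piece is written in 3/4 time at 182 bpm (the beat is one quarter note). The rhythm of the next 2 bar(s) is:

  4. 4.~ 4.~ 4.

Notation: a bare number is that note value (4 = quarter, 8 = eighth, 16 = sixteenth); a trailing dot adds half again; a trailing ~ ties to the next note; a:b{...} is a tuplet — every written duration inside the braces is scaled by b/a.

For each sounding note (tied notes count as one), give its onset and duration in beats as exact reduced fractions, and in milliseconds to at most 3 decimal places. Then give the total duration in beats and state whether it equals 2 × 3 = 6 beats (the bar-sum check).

1) 0.0ms=0b +494.505ms=3/2b
2) 494.505ms=3/2b +1483.516ms=9/2b
Σ=6b of 6 (182bpm 3/4) — PASS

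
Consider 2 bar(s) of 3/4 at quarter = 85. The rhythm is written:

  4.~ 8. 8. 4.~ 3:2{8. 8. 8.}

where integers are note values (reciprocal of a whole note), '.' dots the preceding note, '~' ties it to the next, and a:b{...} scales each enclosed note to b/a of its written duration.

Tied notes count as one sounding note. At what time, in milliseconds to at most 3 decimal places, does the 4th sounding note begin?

1. 0.0ms @ 0 + 1588.235ms (9/4)
2. 1588.235ms @ 9/4 + 529.412ms (3/4)
3. 2117.647ms @ 3 + 1411.765ms (2)
4. 3529.412ms @ 5 + 352.941ms (1/2)
5. 3882.353ms @ 11/2 + 352.941ms (1/2)

note 4 onset = 5b = 3529.412ms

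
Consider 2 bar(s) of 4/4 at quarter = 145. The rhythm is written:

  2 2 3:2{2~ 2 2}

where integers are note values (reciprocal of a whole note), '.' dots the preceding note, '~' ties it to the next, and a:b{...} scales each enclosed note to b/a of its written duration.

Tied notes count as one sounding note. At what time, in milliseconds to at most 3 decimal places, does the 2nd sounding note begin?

note 2 onset = 2b = 827.586ms

1. 0.0ms @ 0 + 827.586ms (2)
2. 827.586ms @ 2 + 827.586ms (2)
3. 1655.172ms @ 4 + 1103.448ms (8/3)
4. 2758.621ms @ 20/3 + 551.724ms (4/3)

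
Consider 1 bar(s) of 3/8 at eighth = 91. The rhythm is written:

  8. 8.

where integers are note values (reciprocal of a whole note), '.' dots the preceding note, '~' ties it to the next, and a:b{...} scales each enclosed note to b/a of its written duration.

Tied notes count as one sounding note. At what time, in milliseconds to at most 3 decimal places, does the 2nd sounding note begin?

1. 0.0ms @ 0 + 989.011ms (3/2)
2. 989.011ms @ 3/2 + 989.011ms (3/2)

note 2 onset = 3/2b = 989.011ms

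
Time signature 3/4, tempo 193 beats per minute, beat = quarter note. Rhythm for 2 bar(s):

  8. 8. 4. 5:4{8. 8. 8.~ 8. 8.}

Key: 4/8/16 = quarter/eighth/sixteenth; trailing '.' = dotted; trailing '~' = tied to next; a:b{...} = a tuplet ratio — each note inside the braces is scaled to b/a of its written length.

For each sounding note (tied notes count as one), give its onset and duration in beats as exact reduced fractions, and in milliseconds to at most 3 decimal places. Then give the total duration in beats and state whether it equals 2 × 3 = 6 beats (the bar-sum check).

1) 0.0ms=0b +233.161ms=3/4b
2) 233.161ms=3/4b +233.161ms=3/4b
3) 466.321ms=3/2b +466.321ms=3/2b
4) 932.642ms=3b +186.528ms=3/5b
5) 1119.171ms=18/5b +186.528ms=3/5b
6) 1305.699ms=21/5b +373.057ms=6/5b
7) 1678.756ms=27/5b +186.528ms=3/5b
Σ=6b of 6 (193bpm 3/4) — PASS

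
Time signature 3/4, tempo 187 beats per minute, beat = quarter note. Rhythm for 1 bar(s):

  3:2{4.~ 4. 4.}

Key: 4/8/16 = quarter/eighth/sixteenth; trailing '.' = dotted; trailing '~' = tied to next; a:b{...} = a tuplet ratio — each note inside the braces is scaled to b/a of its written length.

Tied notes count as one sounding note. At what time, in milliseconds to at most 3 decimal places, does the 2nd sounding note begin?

note 2 onset = 2b = 641.711ms

1. 0.0ms @ 0 + 641.711ms (2)
2. 641.711ms @ 2 + 320.856ms (1)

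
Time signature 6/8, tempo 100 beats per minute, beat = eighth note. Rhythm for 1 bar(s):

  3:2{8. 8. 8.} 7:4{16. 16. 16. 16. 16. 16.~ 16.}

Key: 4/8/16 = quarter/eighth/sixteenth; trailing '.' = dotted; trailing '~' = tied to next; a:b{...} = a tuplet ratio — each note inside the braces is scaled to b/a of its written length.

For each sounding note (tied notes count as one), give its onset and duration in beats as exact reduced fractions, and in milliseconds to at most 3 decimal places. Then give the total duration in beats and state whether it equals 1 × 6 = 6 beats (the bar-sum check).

1) 0.0ms=0b +600.0ms=1b
2) 600.0ms=1b +600.0ms=1b
3) 1200.0ms=2b +600.0ms=1b
4) 1800.0ms=3b +257.143ms=3/7b
5) 2057.143ms=24/7b +257.143ms=3/7b
6) 2314.286ms=27/7b +257.143ms=3/7b
7) 2571.429ms=30/7b +257.143ms=3/7b
8) 2828.571ms=33/7b +257.143ms=3/7b
9) 3085.714ms=36/7b +514.286ms=6/7b
Σ=6b of 6 (100bpm 6/8) — PASS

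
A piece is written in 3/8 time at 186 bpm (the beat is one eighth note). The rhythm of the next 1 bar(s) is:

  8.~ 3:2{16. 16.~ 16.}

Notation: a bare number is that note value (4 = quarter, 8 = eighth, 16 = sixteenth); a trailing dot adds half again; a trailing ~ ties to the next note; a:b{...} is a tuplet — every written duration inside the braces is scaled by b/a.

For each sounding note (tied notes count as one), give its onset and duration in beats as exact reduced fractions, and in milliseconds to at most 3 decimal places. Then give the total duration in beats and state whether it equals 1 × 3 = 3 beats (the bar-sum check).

1) 0.0ms=0b +645.161ms=2b
2) 645.161ms=2b +322.581ms=1b
Σ=3b of 3 (186bpm 3/8) — PASS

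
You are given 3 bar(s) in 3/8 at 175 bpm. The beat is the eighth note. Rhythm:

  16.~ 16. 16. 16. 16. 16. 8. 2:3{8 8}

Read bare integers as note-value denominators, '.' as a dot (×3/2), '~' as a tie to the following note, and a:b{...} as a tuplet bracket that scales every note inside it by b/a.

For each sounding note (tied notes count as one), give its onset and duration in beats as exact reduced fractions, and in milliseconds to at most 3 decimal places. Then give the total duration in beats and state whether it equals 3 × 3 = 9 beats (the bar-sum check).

1) 0.0ms=0b +514.286ms=3/2b
2) 514.286ms=3/2b +257.143ms=3/4b
3) 771.429ms=9/4b +257.143ms=3/4b
4) 1028.571ms=3b +257.143ms=3/4b
5) 1285.714ms=15/4b +257.143ms=3/4b
6) 1542.857ms=9/2b +514.286ms=3/2b
7) 2057.143ms=6b +514.286ms=3/2b
8) 2571.429ms=15/2b +514.286ms=3/2b
Σ=9b of 9 (175bpm 3/8) — PASS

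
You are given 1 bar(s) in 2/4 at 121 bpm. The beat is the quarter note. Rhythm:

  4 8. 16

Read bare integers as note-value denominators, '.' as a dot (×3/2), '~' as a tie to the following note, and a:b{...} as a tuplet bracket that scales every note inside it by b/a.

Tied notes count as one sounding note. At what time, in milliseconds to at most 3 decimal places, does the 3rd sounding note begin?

1. 0.0ms @ 0 + 495.868ms (1)
2. 495.868ms @ 1 + 371.901ms (3/4)
3. 867.769ms @ 7/4 + 123.967ms (1/4)

note 3 onset = 7/4b = 867.769ms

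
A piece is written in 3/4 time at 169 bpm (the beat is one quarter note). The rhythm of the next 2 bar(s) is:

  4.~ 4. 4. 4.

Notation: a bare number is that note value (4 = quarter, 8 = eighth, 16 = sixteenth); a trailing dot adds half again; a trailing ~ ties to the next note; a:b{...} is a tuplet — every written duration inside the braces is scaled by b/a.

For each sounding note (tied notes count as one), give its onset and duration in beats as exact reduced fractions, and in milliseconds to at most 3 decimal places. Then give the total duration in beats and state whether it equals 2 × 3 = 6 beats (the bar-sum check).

1) 0.0ms=0b +1065.089ms=3b
2) 1065.089ms=3b +532.544ms=3/2b
3) 1597.633ms=9/2b +532.544ms=3/2b
Σ=6b of 6 (169bpm 3/4) — PASS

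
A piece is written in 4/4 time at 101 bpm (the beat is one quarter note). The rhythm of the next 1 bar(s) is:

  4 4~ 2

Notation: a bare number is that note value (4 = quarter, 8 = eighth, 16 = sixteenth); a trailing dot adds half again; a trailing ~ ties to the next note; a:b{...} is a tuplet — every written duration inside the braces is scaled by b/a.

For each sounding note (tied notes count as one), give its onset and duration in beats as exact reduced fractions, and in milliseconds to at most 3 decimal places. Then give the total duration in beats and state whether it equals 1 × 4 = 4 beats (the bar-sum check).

1) 0.0ms=0b +594.059ms=1b
2) 594.059ms=1b +1782.178ms=3b
Σ=4b of 4 (101bpm 4/4) — PASS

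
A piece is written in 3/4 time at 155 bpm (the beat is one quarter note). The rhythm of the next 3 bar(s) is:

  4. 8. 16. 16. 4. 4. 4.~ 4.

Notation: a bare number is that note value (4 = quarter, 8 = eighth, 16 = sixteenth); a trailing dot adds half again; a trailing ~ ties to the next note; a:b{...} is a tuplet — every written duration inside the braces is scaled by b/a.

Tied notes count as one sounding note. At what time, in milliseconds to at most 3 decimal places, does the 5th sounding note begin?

1. 0.0ms @ 0 + 580.645ms (3/2)
2. 580.645ms @ 3/2 + 290.323ms (3/4)
3. 870.968ms @ 9/4 + 145.161ms (3/8)
4. 1016.129ms @ 21/8 + 145.161ms (3/8)
5. 1161.29ms @ 3 + 580.645ms (3/2)
6. 1741.935ms @ 9/2 + 580.645ms (3/2)
7. 2322.581ms @ 6 + 1161.29ms (3)

note 5 onset = 3b = 1161.29ms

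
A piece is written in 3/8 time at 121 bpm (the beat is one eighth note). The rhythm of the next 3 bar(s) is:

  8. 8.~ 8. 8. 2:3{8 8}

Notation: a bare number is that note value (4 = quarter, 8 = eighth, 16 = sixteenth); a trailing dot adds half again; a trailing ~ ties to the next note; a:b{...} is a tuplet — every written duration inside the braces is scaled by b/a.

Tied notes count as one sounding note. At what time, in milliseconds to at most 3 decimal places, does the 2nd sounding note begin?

1. 0.0ms @ 0 + 743.802ms (3/2)
2. 743.802ms @ 3/2 + 1487.603ms (3)
3. 2231.405ms @ 9/2 + 743.802ms (3/2)
4. 2975.207ms @ 6 + 743.802ms (3/2)
5. 3719.008ms @ 15/2 + 743.802ms (3/2)

note 2 onset = 3/2b = 743.802ms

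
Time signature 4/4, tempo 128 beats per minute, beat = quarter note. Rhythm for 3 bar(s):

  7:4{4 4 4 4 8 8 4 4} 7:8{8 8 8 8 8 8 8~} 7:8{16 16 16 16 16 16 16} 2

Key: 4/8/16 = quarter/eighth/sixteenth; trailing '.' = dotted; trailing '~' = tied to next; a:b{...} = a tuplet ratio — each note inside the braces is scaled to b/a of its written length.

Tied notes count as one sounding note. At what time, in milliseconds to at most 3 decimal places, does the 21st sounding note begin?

1. 0.0ms @ 0 + 267.857ms (4/7)
2. 267.857ms @ 4/7 + 267.857ms (4/7)
3. 535.714ms @ 8/7 + 267.857ms (4/7)
4. 803.571ms @ 12/7 + 267.857ms (4/7)
5. 1071.429ms @ 16/7 + 133.929ms (2/7)
6. 1205.357ms @ 18/7 + 133.929ms (2/7)
7. 1339.286ms @ 20/7 + 267.857ms (4/7)
8. 1607.143ms @ 24/7 + 267.857ms (4/7)
9. 1875.0ms @ 4 + 267.857ms (4/7)
10. 2142.857ms @ 32/7 + 267.857ms (4/7)
11. 2410.714ms @ 36/7 + 267.857ms (4/7)
12. 2678.571ms @ 40/7 + 267.857ms (4/7)
13. 2946.429ms @ 44/7 + 267.857ms (4/7)
14. 3214.286ms @ 48/7 + 267.857ms (4/7)
15. 3482.143ms @ 52/7 + 401.786ms (6/7)
16. 3883.929ms @ 58/7 + 133.929ms (2/7)
17. 4017.857ms @ 60/7 + 133.929ms (2/7)
18. 4151.786ms @ 62/7 + 133.929ms (2/7)
19. 4285.714ms @ 64/7 + 133.929ms (2/7)
20. 4419.643ms @ 66/7 + 133.929ms (2/7)
21. 4553.571ms @ 68/7 + 133.929ms (2/7)
22. 4687.5ms @ 10 + 937.5ms (2)

note 21 onset = 68/7b = 4553.571ms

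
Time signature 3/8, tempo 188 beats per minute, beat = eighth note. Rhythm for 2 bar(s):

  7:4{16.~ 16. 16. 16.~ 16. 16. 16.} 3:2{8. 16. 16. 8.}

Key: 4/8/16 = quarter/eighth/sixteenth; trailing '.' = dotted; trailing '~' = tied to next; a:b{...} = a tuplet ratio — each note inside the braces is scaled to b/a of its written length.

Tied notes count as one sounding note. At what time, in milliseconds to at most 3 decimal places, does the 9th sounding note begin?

note 9 onset = 5b = 1595.745ms

1. 0.0ms @ 0 + 273.556ms (6/7)
2. 273.556ms @ 6/7 + 136.778ms (3/7)
3. 410.334ms @ 9/7 + 273.556ms (6/7)
4. 683.891ms @ 15/7 + 136.778ms (3/7)
5. 820.669ms @ 18/7 + 136.778ms (3/7)
6. 957.447ms @ 3 + 319.149ms (1)
7. 1276.596ms @ 4 + 159.574ms (1/2)
8. 1436.17ms @ 9/2 + 159.574ms (1/2)
9. 1595.745ms @ 5 + 319.149ms (1)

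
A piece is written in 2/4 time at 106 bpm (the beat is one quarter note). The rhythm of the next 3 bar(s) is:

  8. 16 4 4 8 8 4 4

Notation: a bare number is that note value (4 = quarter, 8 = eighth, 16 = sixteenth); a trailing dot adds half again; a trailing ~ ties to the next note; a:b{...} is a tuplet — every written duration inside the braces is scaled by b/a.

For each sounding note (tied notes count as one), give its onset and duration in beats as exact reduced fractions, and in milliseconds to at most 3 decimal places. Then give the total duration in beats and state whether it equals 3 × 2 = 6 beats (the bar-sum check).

1) 0.0ms=0b +424.528ms=3/4b
2) 424.528ms=3/4b +141.509ms=1/4b
3) 566.038ms=1b +566.038ms=1b
4) 1132.075ms=2b +566.038ms=1b
5) 1698.113ms=3b +283.019ms=1/2b
6) 1981.132ms=7/2b +283.019ms=1/2b
7) 2264.151ms=4b +566.038ms=1b
8) 2830.189ms=5b +566.038ms=1b
Σ=6b of 6 (106bpm 2/4) — PASS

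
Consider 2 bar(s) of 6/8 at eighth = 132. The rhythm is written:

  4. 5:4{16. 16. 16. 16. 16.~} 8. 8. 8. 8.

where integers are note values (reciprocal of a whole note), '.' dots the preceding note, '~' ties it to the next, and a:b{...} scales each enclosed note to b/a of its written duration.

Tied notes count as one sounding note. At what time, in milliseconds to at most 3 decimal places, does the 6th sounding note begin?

1. 0.0ms @ 0 + 1363.636ms (3)
2. 1363.636ms @ 3 + 272.727ms (3/5)
3. 1636.364ms @ 18/5 + 272.727ms (3/5)
4. 1909.091ms @ 21/5 + 272.727ms (3/5)
5. 2181.818ms @ 24/5 + 272.727ms (3/5)
6. 2454.545ms @ 27/5 + 954.545ms (21/10)
7. 3409.091ms @ 15/2 + 681.818ms (3/2)
8. 4090.909ms @ 9 + 681.818ms (3/2)
9. 4772.727ms @ 21/2 + 681.818ms (3/2)

note 6 onset = 27/5b = 2454.545ms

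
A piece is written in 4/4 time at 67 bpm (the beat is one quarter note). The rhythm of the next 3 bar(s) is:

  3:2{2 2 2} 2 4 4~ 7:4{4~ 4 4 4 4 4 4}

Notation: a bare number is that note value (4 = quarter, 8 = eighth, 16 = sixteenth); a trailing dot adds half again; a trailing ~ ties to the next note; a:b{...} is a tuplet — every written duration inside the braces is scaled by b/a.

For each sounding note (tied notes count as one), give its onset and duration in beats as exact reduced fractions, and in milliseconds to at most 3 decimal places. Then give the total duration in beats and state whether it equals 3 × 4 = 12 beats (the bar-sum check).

1) 0.0ms=0b +1194.03ms=4/3b
2) 1194.03ms=4/3b +1194.03ms=4/3b
3) 2388.06ms=8/3b +1194.03ms=4/3b
4) 3582.09ms=4b +1791.045ms=2b
5) 5373.134ms=6b +895.522ms=1b
6) 6268.657ms=7b +1918.977ms=15/7b
7) 8187.633ms=64/7b +511.727ms=4/7b
8) 8699.36ms=68/7b +511.727ms=4/7b
9) 9211.087ms=72/7b +511.727ms=4/7b
10) 9722.814ms=76/7b +511.727ms=4/7b
11) 10234.542ms=80/7b +511.727ms=4/7b
Σ=12b of 12 (67bpm 4/4) — PASS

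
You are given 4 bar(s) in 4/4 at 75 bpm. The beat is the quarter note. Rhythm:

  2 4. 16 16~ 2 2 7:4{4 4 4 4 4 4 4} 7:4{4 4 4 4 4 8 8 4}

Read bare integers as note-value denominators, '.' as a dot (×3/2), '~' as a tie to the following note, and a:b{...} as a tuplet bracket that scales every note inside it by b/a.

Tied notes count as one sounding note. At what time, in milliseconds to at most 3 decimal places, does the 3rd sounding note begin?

1. 0.0ms @ 0 + 1600.0ms (2)
2. 1600.0ms @ 2 + 1200.0ms (3/2)
3. 2800.0ms @ 7/2 + 200.0ms (1/4)
4. 3000.0ms @ 15/4 + 1800.0ms (9/4)
5. 4800.0ms @ 6 + 1600.0ms (2)
6. 6400.0ms @ 8 + 457.143ms (4/7)
7. 6857.143ms @ 60/7 + 457.143ms (4/7)
8. 7314.286ms @ 64/7 + 457.143ms (4/7)
9. 7771.429ms @ 68/7 + 457.143ms (4/7)
10. 8228.571ms @ 72/7 + 457.143ms (4/7)
11. 8685.714ms @ 76/7 + 457.143ms (4/7)
12. 9142.857ms @ 80/7 + 457.143ms (4/7)
13. 9600.0ms @ 12 + 457.143ms (4/7)
14. 10057.143ms @ 88/7 + 457.143ms (4/7)
15. 10514.286ms @ 92/7 + 457.143ms (4/7)
16. 10971.429ms @ 96/7 + 457.143ms (4/7)
17. 11428.571ms @ 100/7 + 457.143ms (4/7)
18. 11885.714ms @ 104/7 + 228.571ms (2/7)
19. 12114.286ms @ 106/7 + 228.571ms (2/7)
20. 12342.857ms @ 108/7 + 457.143ms (4/7)

note 3 onset = 7/2b = 2800.0ms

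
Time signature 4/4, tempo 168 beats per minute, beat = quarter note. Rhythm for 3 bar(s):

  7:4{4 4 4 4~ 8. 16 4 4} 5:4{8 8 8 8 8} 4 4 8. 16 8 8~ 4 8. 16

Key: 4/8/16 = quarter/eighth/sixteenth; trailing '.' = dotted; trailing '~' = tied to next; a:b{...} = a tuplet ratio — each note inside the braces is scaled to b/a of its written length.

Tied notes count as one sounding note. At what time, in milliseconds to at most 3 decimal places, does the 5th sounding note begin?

1. 0.0ms @ 0 + 204.082ms (4/7)
2. 204.082ms @ 4/7 + 204.082ms (4/7)
3. 408.163ms @ 8/7 + 204.082ms (4/7)
4. 612.245ms @ 12/7 + 357.143ms (1)
5. 969.388ms @ 19/7 + 51.02ms (1/7)
6. 1020.408ms @ 20/7 + 204.082ms (4/7)
7. 1224.49ms @ 24/7 + 204.082ms (4/7)
8. 1428.571ms @ 4 + 142.857ms (2/5)
9. 1571.429ms @ 22/5 + 142.857ms (2/5)
10. 1714.286ms @ 24/5 + 142.857ms (2/5)
11. 1857.143ms @ 26/5 + 142.857ms (2/5)
12. 2000.0ms @ 28/5 + 142.857ms (2/5)
13. 2142.857ms @ 6 + 357.143ms (1)
14. 2500.0ms @ 7 + 357.143ms (1)
15. 2857.143ms @ 8 + 267.857ms (3/4)
16. 3125.0ms @ 35/4 + 89.286ms (1/4)
17. 3214.286ms @ 9 + 178.571ms (1/2)
18. 3392.857ms @ 19/2 + 535.714ms (3/2)
19. 3928.571ms @ 11 + 267.857ms (3/4)
20. 4196.429ms @ 47/4 + 89.286ms (1/4)

note 5 onset = 19/7b = 969.388ms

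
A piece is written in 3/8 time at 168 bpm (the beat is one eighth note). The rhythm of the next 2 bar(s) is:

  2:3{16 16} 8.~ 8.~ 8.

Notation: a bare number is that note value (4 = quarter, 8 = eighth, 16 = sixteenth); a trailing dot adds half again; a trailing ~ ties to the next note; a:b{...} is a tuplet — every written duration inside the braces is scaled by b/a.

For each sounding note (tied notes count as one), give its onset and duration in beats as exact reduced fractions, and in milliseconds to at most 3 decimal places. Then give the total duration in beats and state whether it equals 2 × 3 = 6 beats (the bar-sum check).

1) 0.0ms=0b +267.857ms=3/4b
2) 267.857ms=3/4b +267.857ms=3/4b
3) 535.714ms=3/2b +1607.143ms=9/2b
Σ=6b of 6 (168bpm 3/8) — PASS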